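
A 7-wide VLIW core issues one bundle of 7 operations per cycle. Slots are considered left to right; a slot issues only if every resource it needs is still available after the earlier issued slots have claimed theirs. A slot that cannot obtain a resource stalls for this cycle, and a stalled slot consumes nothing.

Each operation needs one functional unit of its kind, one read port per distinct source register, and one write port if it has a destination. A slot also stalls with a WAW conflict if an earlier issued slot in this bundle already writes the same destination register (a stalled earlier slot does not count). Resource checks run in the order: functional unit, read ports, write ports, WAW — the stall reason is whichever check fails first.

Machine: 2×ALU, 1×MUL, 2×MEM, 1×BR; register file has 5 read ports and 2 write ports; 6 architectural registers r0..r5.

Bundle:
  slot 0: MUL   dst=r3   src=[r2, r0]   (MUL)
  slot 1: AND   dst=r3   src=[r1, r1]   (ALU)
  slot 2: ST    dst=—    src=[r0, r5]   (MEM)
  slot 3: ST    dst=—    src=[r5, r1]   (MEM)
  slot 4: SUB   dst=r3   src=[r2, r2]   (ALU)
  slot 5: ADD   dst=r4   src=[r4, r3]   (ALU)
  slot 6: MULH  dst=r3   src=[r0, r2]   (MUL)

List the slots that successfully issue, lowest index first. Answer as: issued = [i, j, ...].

(0) want 1×MUL +2rd +1wr — yes → AL2|MU0|ME2|BR1|rd3|wr1
(1) want 1×ALU +1rd +1wr — WAW → AL2|MU0|ME2|BR1|rd3|wr1
(2) want 1×MEM +2rd +0wr — yes → AL2|MU0|ME1|BR1|rd1|wr1
(3) want 1×MEM +2rd +0wr — RD_PORT → AL2|MU0|ME1|BR1|rd1|wr1
(4) want 1×ALU +1rd +1wr — WAW → AL2|MU0|ME1|BR1|rd1|wr1
(5) want 1×ALU +2rd +1wr — RD_PORT → AL2|MU0|ME1|BR1|rd1|wr1
(6) want 1×MUL +2rd +1wr — FU → AL2|MU0|ME1|BR1|rd1|wr1

issued = [0, 2]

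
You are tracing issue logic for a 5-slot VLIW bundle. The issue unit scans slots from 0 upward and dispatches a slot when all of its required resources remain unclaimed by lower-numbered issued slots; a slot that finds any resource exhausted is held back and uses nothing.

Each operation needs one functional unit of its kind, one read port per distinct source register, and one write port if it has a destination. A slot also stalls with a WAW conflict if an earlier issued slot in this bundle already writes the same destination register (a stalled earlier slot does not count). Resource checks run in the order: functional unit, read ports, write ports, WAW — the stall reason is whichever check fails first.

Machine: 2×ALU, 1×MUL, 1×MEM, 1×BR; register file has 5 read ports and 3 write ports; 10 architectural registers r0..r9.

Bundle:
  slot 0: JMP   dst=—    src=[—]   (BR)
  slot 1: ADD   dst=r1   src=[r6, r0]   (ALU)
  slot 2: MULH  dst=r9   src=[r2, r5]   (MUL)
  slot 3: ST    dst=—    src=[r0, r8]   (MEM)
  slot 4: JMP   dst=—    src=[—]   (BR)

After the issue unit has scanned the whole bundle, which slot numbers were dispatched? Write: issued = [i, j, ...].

issued = [0, 1, 2]

[0] BR needs rd=0 wr=0: ok; after: ALU=2 MUL=1 MEM=1 BR=0, R=5, W=3
[1] ALU needs rd=2 wr=1: ok; after: ALU=1 MUL=1 MEM=1 BR=0, R=3, W=2
[2] MUL needs rd=2 wr=1: ok; after: ALU=1 MUL=0 MEM=1 BR=0, R=1, W=1
[3] MEM needs rd=2 wr=0: RD_PORT; after: ALU=1 MUL=0 MEM=1 BR=0, R=1, W=1
[4] BR needs rd=0 wr=0: FU; after: ALU=1 MUL=0 MEM=1 BR=0, R=1, W=1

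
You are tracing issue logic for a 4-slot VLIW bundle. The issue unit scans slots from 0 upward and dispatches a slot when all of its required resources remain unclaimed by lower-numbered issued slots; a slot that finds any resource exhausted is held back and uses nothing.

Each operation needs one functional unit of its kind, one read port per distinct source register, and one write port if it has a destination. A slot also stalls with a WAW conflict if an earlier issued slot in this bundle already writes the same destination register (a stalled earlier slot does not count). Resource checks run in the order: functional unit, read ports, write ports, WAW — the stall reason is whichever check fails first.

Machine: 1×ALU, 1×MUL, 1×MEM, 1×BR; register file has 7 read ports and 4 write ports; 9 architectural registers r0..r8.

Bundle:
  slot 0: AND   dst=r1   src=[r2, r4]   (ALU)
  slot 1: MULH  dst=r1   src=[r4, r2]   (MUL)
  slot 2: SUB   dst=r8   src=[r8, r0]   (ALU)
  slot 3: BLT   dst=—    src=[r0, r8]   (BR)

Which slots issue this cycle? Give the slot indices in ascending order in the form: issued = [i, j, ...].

(0) want 1×ALU +2rd +1wr — yes → AL0|MU1|ME1|BR1|rd5|wr3
(1) want 1×MUL +2rd +1wr — WAW → AL0|MU1|ME1|BR1|rd5|wr3
(2) want 1×ALU +2rd +1wr — FU → AL0|MU1|ME1|BR1|rd5|wr3
(3) want 1×BR +2rd +0wr — yes → AL0|MU1|ME1|BR0|rd3|wr3

issued = [0, 3]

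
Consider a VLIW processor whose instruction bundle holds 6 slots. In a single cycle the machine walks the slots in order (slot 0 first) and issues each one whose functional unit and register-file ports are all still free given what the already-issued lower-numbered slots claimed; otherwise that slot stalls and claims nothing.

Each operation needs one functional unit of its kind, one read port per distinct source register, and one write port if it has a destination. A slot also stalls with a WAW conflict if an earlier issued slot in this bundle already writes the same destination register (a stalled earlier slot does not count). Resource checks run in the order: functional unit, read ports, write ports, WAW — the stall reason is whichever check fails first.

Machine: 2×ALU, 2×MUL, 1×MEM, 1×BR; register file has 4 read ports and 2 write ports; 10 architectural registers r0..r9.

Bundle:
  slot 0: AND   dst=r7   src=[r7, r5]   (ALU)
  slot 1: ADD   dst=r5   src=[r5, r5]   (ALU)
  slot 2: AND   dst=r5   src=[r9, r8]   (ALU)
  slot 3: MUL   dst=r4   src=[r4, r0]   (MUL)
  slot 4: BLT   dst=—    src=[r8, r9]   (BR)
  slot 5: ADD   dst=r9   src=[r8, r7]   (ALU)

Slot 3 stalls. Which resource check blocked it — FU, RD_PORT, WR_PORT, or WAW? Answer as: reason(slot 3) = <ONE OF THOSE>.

slot 0 (ALU): ISSUE — free A1,Mu2,Ld1,B1 rp2 wp1
slot 1 (ALU): ISSUE — free A0,Mu2,Ld1,B1 rp1 wp0
slot 2 (ALU): stall FU — free A0,Mu2,Ld1,B1 rp1 wp0
slot 3 (MUL): stall RD_PORT — free A0,Mu2,Ld1,B1 rp1 wp0
slot 4 (BR): stall RD_PORT — free A0,Mu2,Ld1,B1 rp1 wp0
slot 5 (ALU): stall FU — free A0,Mu2,Ld1,B1 rp1 wp0

reason(slot 3) = RD_PORT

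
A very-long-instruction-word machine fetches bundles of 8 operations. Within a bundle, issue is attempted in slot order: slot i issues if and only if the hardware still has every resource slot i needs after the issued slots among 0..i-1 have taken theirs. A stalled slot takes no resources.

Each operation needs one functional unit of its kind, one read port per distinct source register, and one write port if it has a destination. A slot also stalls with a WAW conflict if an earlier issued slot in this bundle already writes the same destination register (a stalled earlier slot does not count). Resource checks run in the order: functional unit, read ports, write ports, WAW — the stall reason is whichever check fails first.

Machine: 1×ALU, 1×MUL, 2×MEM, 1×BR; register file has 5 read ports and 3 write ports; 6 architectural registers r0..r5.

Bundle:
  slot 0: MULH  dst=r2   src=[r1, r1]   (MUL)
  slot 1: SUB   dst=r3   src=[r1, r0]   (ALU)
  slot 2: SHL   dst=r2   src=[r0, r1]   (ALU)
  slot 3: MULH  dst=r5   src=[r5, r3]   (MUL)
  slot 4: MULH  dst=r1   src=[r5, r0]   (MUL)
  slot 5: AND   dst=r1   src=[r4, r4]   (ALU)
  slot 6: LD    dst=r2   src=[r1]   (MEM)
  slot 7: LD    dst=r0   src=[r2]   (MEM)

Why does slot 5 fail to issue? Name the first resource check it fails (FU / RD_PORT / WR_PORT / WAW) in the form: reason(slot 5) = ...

reason(slot 5) = FU

slot 0 (MUL): ISSUE — free A1,Mu0,Ld2,B1 rp4 wp2
slot 1 (ALU): ISSUE — free A0,Mu0,Ld2,B1 rp2 wp1
slot 2 (ALU): stall FU — free A0,Mu0,Ld2,B1 rp2 wp1
slot 3 (MUL): stall FU — free A0,Mu0,Ld2,B1 rp2 wp1
slot 4 (MUL): stall FU — free A0,Mu0,Ld2,B1 rp2 wp1
slot 5 (ALU): stall FU — free A0,Mu0,Ld2,B1 rp2 wp1
slot 6 (MEM): stall WAW — free A0,Mu0,Ld2,B1 rp2 wp1
slot 7 (MEM): ISSUE — free A0,Mu0,Ld1,B1 rp1 wp0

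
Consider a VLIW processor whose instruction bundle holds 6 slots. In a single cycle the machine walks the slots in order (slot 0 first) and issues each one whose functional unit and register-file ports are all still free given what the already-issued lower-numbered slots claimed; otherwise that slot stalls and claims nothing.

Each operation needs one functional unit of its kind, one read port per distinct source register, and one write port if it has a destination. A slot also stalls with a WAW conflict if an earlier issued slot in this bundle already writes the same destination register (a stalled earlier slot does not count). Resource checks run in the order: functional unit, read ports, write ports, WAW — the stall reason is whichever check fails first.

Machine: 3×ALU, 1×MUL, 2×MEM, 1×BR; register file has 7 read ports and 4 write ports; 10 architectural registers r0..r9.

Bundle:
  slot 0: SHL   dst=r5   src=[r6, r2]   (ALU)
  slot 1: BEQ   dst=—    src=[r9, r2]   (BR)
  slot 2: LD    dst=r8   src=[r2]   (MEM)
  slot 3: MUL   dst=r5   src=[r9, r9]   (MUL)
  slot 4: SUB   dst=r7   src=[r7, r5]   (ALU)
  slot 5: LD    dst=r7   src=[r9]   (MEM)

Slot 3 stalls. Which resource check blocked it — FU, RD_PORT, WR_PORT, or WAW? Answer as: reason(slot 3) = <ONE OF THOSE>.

  0. ALU→r5 ⇒ go  {2A/1Mu/2Ld/1B | 5r 3w}
  1. BR ⇒ go  {2A/1Mu/2Ld/0B | 3r 3w}
  2. MEM→r8 ⇒ go  {2A/1Mu/1Ld/0B | 2r 2w}
  3. MUL→r5 ⇒ no(WAW)  {2A/1Mu/1Ld/0B | 2r 2w}
  4. ALU→r7 ⇒ go  {1A/1Mu/1Ld/0B | 0r 1w}
  5. MEM→r7 ⇒ no(RD_PORT)  {1A/1Mu/1Ld/0B | 0r 1w}

reason(slot 3) = WAW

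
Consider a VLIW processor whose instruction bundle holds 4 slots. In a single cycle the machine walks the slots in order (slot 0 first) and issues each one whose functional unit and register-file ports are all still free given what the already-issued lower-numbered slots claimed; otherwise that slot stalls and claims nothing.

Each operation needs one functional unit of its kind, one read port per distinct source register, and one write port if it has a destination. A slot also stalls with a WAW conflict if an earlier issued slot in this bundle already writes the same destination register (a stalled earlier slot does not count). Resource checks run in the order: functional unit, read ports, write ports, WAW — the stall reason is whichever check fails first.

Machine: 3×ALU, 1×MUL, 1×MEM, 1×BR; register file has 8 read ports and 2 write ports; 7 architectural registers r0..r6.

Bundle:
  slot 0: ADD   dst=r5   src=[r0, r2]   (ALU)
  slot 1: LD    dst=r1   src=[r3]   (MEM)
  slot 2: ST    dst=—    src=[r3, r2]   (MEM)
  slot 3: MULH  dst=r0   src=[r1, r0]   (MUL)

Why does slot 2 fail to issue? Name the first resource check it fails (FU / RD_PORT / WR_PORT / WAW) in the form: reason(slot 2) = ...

[0] ALU needs rd=2 wr=1: ok; after: ALU=2 MUL=1 MEM=1 BR=1, R=6, W=1
[1] MEM needs rd=1 wr=1: ok; after: ALU=2 MUL=1 MEM=0 BR=1, R=5, W=0
[2] MEM needs rd=2 wr=0: FU; after: ALU=2 MUL=1 MEM=0 BR=1, R=5, W=0
[3] MUL needs rd=2 wr=1: WR_PORT; after: ALU=2 MUL=1 MEM=0 BR=1, R=5, W=0

reason(slot 2) = FU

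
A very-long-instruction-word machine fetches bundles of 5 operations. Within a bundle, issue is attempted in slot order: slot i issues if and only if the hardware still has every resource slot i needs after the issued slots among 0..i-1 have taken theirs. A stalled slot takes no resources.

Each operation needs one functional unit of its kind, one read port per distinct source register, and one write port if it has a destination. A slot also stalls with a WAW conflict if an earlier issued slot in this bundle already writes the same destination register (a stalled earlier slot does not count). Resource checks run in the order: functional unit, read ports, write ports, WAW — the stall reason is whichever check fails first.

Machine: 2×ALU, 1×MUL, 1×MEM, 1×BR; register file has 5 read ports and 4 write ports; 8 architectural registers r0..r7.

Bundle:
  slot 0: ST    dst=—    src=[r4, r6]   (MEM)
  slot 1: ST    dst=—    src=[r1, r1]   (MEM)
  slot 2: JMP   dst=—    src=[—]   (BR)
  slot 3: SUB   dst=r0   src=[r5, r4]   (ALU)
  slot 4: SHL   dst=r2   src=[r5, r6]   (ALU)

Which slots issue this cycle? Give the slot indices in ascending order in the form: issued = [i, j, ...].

issued = [0, 2, 3]

[0] MEM needs rd=2 wr=0: ok; after: ALU=2 MUL=1 MEM=0 BR=1, R=3, W=4
[1] MEM needs rd=1 wr=0: FU; after: ALU=2 MUL=1 MEM=0 BR=1, R=3, W=4
[2] BR needs rd=0 wr=0: ok; after: ALU=2 MUL=1 MEM=0 BR=0, R=3, W=4
[3] ALU needs rd=2 wr=1: ok; after: ALU=1 MUL=1 MEM=0 BR=0, R=1, W=3
[4] ALU needs rd=2 wr=1: RD_PORT; after: ALU=1 MUL=1 MEM=0 BR=0, R=1, W=3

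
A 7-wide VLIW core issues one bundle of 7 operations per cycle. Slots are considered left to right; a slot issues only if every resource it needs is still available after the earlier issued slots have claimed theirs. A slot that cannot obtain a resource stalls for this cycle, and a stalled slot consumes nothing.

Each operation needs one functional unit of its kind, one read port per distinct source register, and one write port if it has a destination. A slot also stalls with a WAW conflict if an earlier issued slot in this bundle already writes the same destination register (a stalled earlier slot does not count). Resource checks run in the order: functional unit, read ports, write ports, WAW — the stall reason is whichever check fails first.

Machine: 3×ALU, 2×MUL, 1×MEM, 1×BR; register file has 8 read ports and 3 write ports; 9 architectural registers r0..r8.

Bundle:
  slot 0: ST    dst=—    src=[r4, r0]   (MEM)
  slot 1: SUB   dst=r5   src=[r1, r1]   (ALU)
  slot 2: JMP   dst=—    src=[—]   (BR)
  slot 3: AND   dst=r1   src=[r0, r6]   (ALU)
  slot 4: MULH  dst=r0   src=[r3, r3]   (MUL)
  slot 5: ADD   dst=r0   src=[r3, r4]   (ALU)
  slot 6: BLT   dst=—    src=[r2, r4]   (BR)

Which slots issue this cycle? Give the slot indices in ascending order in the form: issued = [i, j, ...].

issued = [0, 1, 2, 3, 4]

slot 0 (MEM): ISSUE — free A3,Mu2,Ld0,B1 rp6 wp3
slot 1 (ALU): ISSUE — free A2,Mu2,Ld0,B1 rp5 wp2
slot 2 (BR): ISSUE — free A2,Mu2,Ld0,B0 rp5 wp2
slot 3 (ALU): ISSUE — free A1,Mu2,Ld0,B0 rp3 wp1
slot 4 (MUL): ISSUE — free A1,Mu1,Ld0,B0 rp2 wp0
slot 5 (ALU): stall WR_PORT — free A1,Mu1,Ld0,B0 rp2 wp0
slot 6 (BR): stall FU — free A1,Mu1,Ld0,B0 rp2 wp0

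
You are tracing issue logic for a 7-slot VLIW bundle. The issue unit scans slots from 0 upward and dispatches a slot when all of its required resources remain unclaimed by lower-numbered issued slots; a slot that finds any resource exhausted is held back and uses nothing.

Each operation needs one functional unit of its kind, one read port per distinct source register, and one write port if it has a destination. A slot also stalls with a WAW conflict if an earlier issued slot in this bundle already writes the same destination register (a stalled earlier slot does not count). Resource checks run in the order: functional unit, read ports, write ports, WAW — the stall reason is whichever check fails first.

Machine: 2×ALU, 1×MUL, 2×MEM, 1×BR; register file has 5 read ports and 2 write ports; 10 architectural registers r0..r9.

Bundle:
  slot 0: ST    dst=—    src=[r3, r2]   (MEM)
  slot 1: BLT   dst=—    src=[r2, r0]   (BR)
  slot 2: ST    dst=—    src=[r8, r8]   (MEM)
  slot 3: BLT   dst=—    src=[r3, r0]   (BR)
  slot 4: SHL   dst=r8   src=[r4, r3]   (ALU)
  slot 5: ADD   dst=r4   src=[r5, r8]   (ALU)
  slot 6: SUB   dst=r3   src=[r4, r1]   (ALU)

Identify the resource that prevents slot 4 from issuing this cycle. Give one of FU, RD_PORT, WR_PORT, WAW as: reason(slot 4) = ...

[0] MEM needs rd=2 wr=0: ok; after: ALU=2 MUL=1 MEM=1 BR=1, R=3, W=2
[1] BR needs rd=2 wr=0: ok; after: ALU=2 MUL=1 MEM=1 BR=0, R=1, W=2
[2] MEM needs rd=1 wr=0: ok; after: ALU=2 MUL=1 MEM=0 BR=0, R=0, W=2
[3] BR needs rd=2 wr=0: FU; after: ALU=2 MUL=1 MEM=0 BR=0, R=0, W=2
[4] ALU needs rd=2 wr=1: RD_PORT; after: ALU=2 MUL=1 MEM=0 BR=0, R=0, W=2
[5] ALU needs rd=2 wr=1: RD_PORT; after: ALU=2 MUL=1 MEM=0 BR=0, R=0, W=2
[6] ALU needs rd=2 wr=1: RD_PORT; after: ALU=2 MUL=1 MEM=0 BR=0, R=0, W=2

reason(slot 4) = RD_PORT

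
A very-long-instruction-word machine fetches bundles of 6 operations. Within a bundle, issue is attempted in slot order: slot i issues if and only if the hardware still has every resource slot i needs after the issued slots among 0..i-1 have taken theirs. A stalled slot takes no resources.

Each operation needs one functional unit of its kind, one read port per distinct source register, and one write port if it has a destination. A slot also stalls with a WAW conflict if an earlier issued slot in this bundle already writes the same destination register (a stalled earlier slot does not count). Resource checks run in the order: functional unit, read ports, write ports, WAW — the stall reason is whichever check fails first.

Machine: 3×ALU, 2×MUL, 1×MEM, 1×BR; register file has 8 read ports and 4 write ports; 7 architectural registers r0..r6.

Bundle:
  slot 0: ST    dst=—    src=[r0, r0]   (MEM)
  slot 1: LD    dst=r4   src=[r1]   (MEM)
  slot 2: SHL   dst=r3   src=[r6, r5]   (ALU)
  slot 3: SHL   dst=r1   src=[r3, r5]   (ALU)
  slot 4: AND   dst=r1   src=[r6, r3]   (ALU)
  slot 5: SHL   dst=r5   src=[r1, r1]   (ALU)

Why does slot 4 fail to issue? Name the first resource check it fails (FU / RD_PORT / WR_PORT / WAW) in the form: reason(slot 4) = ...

(0) want 1×MEM +1rd +0wr — yes → AL3|MU2|ME0|BR1|rd7|wr4
(1) want 1×MEM +1rd +1wr — FU → AL3|MU2|ME0|BR1|rd7|wr4
(2) want 1×ALU +2rd +1wr — yes → AL2|MU2|ME0|BR1|rd5|wr3
(3) want 1×ALU +2rd +1wr — yes → AL1|MU2|ME0|BR1|rd3|wr2
(4) want 1×ALU +2rd +1wr — WAW → AL1|MU2|ME0|BR1|rd3|wr2
(5) want 1×ALU +1rd +1wr — yes → AL0|MU2|ME0|BR1|rd2|wr1

reason(slot 4) = WAW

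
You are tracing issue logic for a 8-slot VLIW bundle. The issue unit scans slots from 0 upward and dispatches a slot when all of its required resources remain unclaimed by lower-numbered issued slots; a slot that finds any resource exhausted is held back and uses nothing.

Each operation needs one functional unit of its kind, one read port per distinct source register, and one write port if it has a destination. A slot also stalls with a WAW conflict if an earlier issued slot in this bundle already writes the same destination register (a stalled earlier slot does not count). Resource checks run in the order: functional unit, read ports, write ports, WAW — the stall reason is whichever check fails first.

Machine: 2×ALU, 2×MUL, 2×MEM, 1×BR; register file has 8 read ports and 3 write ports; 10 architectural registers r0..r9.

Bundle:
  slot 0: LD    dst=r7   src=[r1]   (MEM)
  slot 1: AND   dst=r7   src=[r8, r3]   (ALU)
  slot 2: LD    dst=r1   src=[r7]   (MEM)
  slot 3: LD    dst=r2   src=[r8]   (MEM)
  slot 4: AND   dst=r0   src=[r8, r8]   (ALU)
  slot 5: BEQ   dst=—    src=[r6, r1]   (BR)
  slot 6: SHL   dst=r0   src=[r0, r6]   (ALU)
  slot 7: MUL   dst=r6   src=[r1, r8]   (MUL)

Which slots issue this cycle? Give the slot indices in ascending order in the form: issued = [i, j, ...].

issued = [0, 2, 4, 5]

[0] MEM needs rd=1 wr=1: ok; after: ALU=2 MUL=2 MEM=1 BR=1, R=7, W=2
[1] ALU needs rd=2 wr=1: WAW; after: ALU=2 MUL=2 MEM=1 BR=1, R=7, W=2
[2] MEM needs rd=1 wr=1: ok; after: ALU=2 MUL=2 MEM=0 BR=1, R=6, W=1
[3] MEM needs rd=1 wr=1: FU; after: ALU=2 MUL=2 MEM=0 BR=1, R=6, W=1
[4] ALU needs rd=1 wr=1: ok; after: ALU=1 MUL=2 MEM=0 BR=1, R=5, W=0
[5] BR needs rd=2 wr=0: ok; after: ALU=1 MUL=2 MEM=0 BR=0, R=3, W=0
[6] ALU needs rd=2 wr=1: WR_PORT; after: ALU=1 MUL=2 MEM=0 BR=0, R=3, W=0
[7] MUL needs rd=2 wr=1: WR_PORT; after: ALU=1 MUL=2 MEM=0 BR=0, R=3, W=0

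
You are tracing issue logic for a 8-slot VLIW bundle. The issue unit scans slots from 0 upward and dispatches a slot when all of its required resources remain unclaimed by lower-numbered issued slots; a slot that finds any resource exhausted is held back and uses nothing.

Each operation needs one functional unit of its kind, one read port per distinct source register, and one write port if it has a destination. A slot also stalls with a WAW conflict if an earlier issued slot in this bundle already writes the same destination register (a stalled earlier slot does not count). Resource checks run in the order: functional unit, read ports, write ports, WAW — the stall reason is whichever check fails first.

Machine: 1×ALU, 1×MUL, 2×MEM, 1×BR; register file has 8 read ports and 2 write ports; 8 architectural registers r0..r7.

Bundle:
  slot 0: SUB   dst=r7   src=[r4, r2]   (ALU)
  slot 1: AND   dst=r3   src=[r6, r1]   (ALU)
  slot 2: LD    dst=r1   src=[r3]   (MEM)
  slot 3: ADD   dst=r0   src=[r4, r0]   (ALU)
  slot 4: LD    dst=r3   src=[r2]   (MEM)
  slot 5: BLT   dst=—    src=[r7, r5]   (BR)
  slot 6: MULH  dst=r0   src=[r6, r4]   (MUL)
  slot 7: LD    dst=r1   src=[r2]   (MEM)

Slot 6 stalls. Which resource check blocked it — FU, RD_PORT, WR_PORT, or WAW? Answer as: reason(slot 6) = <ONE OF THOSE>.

(0) want 1×ALU +2rd +1wr — yes → AL0|MU1|ME2|BR1|rd6|wr1
(1) want 1×ALU +2rd +1wr — FU → AL0|MU1|ME2|BR1|rd6|wr1
(2) want 1×MEM +1rd +1wr — yes → AL0|MU1|ME1|BR1|rd5|wr0
(3) want 1×ALU +2rd +1wr — FU → AL0|MU1|ME1|BR1|rd5|wr0
(4) want 1×MEM +1rd +1wr — WR_PORT → AL0|MU1|ME1|BR1|rd5|wr0
(5) want 1×BR +2rd +0wr — yes → AL0|MU1|ME1|BR0|rd3|wr0
(6) want 1×MUL +2rd +1wr — WR_PORT → AL0|MU1|ME1|BR0|rd3|wr0
(7) want 1×MEM +1rd +1wr — WR_PORT → AL0|MU1|ME1|BR0|rd3|wr0

reason(slot 6) = WR_PORT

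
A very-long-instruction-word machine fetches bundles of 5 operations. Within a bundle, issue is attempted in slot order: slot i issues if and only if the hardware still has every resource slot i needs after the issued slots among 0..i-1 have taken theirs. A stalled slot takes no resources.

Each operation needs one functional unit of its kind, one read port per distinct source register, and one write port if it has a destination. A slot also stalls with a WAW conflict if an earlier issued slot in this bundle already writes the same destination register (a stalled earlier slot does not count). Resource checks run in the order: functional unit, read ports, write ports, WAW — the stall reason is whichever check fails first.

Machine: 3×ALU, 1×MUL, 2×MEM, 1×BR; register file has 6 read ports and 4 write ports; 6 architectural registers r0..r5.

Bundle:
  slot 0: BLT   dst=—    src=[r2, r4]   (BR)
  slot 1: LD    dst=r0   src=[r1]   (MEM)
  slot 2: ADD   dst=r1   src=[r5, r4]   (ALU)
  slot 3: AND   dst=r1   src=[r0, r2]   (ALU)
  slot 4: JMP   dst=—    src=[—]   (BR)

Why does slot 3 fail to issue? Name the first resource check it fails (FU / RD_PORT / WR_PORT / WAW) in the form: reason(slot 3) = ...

(0) want 1×BR +2rd +0wr — yes → AL3|MU1|ME2|BR0|rd4|wr4
(1) want 1×MEM +1rd +1wr — yes → AL3|MU1|ME1|BR0|rd3|wr3
(2) want 1×ALU +2rd +1wr — yes → AL2|MU1|ME1|BR0|rd1|wr2
(3) want 1×ALU +2rd +1wr — RD_PORT → AL2|MU1|ME1|BR0|rd1|wr2
(4) want 1×BR +0rd +0wr — FU → AL2|MU1|ME1|BR0|rd1|wr2

reason(slot 3) = RD_PORT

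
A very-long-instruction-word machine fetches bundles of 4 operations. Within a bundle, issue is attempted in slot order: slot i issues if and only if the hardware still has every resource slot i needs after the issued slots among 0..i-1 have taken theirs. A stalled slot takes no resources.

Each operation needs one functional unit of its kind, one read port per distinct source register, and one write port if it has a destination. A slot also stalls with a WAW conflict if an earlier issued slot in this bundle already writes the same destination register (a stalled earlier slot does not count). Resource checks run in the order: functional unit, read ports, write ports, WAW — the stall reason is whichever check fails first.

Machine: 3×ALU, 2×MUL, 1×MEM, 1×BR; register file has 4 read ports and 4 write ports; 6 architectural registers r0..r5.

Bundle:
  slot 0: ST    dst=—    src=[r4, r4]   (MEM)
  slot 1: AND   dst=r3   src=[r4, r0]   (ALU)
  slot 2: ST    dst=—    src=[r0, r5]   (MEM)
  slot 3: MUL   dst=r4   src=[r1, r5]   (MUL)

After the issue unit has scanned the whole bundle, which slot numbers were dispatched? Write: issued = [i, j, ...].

[0] MEM needs rd=1 wr=0: ok; after: ALU=3 MUL=2 MEM=0 BR=1, R=3, W=4
[1] ALU needs rd=2 wr=1: ok; after: ALU=2 MUL=2 MEM=0 BR=1, R=1, W=3
[2] MEM needs rd=2 wr=0: FU; after: ALU=2 MUL=2 MEM=0 BR=1, R=1, W=3
[3] MUL needs rd=2 wr=1: RD_PORT; after: ALU=2 MUL=2 MEM=0 BR=1, R=1, W=3

issued = [0, 1]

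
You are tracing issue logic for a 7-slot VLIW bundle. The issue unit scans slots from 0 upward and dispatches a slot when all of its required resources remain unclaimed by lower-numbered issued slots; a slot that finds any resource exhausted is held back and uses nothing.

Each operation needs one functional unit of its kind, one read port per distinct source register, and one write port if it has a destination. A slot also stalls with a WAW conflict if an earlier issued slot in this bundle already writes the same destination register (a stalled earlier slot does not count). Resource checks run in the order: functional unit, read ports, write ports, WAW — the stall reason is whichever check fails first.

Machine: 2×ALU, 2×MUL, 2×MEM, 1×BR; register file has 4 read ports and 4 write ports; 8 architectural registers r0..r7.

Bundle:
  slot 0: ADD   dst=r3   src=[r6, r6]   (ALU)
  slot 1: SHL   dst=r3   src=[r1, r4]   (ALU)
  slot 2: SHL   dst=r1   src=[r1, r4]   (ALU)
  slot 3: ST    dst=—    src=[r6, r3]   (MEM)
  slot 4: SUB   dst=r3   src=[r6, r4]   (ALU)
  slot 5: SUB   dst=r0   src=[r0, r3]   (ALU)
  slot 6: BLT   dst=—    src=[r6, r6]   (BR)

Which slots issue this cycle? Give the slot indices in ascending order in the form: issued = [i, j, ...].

issued = [0, 2, 6]

  0. ALU→r3 ⇒ go  {1A/2Mu/2Ld/1B | 3r 3w}
  1. ALU→r3 ⇒ no(WAW)  {1A/2Mu/2Ld/1B | 3r 3w}
  2. ALU→r1 ⇒ go  {0A/2Mu/2Ld/1B | 1r 2w}
  3. MEM ⇒ no(RD_PORT)  {0A/2Mu/2Ld/1B | 1r 2w}
  4. ALU→r3 ⇒ no(FU)  {0A/2Mu/2Ld/1B | 1r 2w}
  5. ALU→r0 ⇒ no(FU)  {0A/2Mu/2Ld/1B | 1r 2w}
  6. BR ⇒ go  {0A/2Mu/2Ld/0B | 0r 2w}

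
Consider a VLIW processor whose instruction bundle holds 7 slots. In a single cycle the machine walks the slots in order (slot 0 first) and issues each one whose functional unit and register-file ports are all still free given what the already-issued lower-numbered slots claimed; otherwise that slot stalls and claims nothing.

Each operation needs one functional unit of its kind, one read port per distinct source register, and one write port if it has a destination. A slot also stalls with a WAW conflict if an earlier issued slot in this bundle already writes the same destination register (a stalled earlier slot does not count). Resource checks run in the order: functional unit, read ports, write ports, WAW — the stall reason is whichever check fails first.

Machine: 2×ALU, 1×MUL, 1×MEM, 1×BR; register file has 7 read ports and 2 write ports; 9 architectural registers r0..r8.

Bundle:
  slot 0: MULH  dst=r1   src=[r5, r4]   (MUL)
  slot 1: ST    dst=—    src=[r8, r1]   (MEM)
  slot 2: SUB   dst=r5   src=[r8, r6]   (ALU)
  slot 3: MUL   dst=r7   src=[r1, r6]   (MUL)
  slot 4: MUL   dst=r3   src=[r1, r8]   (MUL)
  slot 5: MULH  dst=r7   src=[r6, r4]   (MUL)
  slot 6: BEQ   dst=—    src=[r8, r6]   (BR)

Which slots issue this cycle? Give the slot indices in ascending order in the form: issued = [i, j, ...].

issued = [0, 1, 2]

(0) want 1×MUL +2rd +1wr — yes → AL2|MU0|ME1|BR1|rd5|wr1
(1) want 1×MEM +2rd +0wr — yes → AL2|MU0|ME0|BR1|rd3|wr1
(2) want 1×ALU +2rd +1wr — yes → AL1|MU0|ME0|BR1|rd1|wr0
(3) want 1×MUL +2rd +1wr — FU → AL1|MU0|ME0|BR1|rd1|wr0
(4) want 1×MUL +2rd +1wr — FU → AL1|MU0|ME0|BR1|rd1|wr0
(5) want 1×MUL +2rd +1wr — FU → AL1|MU0|ME0|BR1|rd1|wr0
(6) want 1×BR +2rd +0wr — RD_PORT → AL1|MU0|ME0|BR1|rd1|wr0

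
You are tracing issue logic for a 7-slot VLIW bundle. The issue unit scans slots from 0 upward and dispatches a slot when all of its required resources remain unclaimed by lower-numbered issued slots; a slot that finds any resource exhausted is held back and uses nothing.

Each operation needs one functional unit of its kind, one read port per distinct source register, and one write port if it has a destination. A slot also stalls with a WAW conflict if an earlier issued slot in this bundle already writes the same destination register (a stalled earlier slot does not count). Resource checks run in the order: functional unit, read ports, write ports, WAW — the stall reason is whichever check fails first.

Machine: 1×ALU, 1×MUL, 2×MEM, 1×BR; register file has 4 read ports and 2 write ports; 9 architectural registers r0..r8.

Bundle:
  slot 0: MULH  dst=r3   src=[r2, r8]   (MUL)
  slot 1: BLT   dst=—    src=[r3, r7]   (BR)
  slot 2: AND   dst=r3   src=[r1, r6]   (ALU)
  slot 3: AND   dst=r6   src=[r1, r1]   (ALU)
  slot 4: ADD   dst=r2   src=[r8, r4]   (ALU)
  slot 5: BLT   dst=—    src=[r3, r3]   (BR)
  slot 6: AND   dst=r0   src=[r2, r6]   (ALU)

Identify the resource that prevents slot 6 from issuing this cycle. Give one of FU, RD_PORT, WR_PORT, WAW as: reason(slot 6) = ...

[0] MUL needs rd=2 wr=1: ok; after: ALU=1 MUL=0 MEM=2 BR=1, R=2, W=1
[1] BR needs rd=2 wr=0: ok; after: ALU=1 MUL=0 MEM=2 BR=0, R=0, W=1
[2] ALU needs rd=2 wr=1: RD_PORT; after: ALU=1 MUL=0 MEM=2 BR=0, R=0, W=1
[3] ALU needs rd=1 wr=1: RD_PORT; after: ALU=1 MUL=0 MEM=2 BR=0, R=0, W=1
[4] ALU needs rd=2 wr=1: RD_PORT; after: ALU=1 MUL=0 MEM=2 BR=0, R=0, W=1
[5] BR needs rd=1 wr=0: FU; after: ALU=1 MUL=0 MEM=2 BR=0, R=0, W=1
[6] ALU needs rd=2 wr=1: RD_PORT; after: ALU=1 MUL=0 MEM=2 BR=0, R=0, W=1

reason(slot 6) = RD_PORT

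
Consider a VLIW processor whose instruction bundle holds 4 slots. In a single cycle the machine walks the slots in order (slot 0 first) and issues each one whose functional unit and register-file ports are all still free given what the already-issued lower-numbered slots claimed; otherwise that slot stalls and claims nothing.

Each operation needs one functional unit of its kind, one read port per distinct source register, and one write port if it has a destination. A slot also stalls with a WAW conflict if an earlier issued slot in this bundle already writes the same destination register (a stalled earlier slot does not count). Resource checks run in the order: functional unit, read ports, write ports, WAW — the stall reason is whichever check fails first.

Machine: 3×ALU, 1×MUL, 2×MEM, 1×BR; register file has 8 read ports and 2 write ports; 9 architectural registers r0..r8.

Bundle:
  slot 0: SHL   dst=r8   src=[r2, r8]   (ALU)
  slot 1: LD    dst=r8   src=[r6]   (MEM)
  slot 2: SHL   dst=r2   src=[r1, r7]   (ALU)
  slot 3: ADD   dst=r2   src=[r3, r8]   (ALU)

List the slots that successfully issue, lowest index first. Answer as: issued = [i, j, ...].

(0) want 1×ALU +2rd +1wr — yes → AL2|MU1|ME2|BR1|rd6|wr1
(1) want 1×MEM +1rd +1wr — WAW → AL2|MU1|ME2|BR1|rd6|wr1
(2) want 1×ALU +2rd +1wr — yes → AL1|MU1|ME2|BR1|rd4|wr0
(3) want 1×ALU +2rd +1wr — WR_PORT → AL1|MU1|ME2|BR1|rd4|wr0

issued = [0, 2]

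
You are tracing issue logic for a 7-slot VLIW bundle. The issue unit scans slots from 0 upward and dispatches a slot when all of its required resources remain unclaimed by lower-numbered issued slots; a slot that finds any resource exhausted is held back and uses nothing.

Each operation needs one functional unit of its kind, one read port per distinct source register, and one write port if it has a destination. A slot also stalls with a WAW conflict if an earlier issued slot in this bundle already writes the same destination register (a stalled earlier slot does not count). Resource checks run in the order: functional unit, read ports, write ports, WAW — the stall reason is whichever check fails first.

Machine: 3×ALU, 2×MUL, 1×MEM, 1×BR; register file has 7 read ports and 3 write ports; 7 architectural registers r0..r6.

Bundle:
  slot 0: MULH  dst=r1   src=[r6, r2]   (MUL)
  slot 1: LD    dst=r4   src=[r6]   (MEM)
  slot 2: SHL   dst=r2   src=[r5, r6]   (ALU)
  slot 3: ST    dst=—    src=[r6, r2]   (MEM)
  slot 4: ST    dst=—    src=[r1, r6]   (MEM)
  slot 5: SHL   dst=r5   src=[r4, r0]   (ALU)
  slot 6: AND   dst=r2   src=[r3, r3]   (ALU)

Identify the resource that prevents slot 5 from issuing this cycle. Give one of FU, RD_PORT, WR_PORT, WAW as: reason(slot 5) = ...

#0 MUL src=r6,r2 dispatched  <A:3 Mu:1 Ld:1 B:1 rd:5 wr:2>
#1 MEM src=r6 dispatched  <A:3 Mu:1 Ld:0 B:1 rd:4 wr:1>
#2 ALU src=r5,r6 dispatched  <A:2 Mu:1 Ld:0 B:1 rd:2 wr:0>
#3 MEM src=r6,r2 held:FU  <A:2 Mu:1 Ld:0 B:1 rd:2 wr:0>
#4 MEM src=r1,r6 held:FU  <A:2 Mu:1 Ld:0 B:1 rd:2 wr:0>
#5 ALU src=r4,r0 held:WR_PORT  <A:2 Mu:1 Ld:0 B:1 rd:2 wr:0>
#6 ALU src=r3,r3 held:WR_PORT  <A:2 Mu:1 Ld:0 B:1 rd:2 wr:0>

reason(slot 5) = WR_PORT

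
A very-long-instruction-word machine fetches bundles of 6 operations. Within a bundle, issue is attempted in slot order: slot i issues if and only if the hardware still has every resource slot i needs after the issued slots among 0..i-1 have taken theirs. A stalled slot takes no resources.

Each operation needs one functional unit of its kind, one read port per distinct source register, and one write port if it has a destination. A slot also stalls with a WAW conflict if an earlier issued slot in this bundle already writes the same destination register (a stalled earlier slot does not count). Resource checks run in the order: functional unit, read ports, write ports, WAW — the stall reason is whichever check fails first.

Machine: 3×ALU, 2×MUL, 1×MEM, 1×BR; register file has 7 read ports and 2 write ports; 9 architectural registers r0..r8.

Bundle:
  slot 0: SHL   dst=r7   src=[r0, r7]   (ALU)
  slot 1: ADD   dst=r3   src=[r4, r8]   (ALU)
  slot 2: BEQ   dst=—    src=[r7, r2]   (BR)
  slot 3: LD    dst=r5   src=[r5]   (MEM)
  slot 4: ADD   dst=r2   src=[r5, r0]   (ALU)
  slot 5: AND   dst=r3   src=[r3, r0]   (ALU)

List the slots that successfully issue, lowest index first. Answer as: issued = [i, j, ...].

issued = [0, 1, 2]

(0) want 1×ALU +2rd +1wr — yes → AL2|MU2|ME1|BR1|rd5|wr1
(1) want 1×ALU +2rd +1wr — yes → AL1|MU2|ME1|BR1|rd3|wr0
(2) want 1×BR +2rd +0wr — yes → AL1|MU2|ME1|BR0|rd1|wr0
(3) want 1×MEM +1rd +1wr — WR_PORT → AL1|MU2|ME1|BR0|rd1|wr0
(4) want 1×ALU +2rd +1wr — RD_PORT → AL1|MU2|ME1|BR0|rd1|wr0
(5) want 1×ALU +2rd +1wr — RD_PORT → AL1|MU2|ME1|BR0|rd1|wr0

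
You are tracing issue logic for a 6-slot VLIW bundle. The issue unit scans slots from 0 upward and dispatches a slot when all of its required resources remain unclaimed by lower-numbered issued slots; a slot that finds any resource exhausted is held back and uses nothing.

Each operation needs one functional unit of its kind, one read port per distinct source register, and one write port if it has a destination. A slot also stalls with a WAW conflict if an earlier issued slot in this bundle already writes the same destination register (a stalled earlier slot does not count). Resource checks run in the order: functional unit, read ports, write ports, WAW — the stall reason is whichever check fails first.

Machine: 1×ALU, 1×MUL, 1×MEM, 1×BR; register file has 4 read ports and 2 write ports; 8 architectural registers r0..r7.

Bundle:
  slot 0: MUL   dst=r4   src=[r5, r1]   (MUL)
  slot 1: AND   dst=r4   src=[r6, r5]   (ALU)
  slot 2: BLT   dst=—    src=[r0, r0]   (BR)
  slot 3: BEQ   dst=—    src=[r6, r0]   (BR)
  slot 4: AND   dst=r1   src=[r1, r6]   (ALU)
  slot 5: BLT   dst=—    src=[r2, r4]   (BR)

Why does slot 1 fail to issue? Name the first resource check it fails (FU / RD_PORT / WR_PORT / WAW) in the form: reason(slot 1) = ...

reason(slot 1) = WAW

(0) want 1×MUL +2rd +1wr — yes → AL1|MU0|ME1|BR1|rd2|wr1
(1) want 1×ALU +2rd +1wr — WAW → AL1|MU0|ME1|BR1|rd2|wr1
(2) want 1×BR +1rd +0wr — yes → AL1|MU0|ME1|BR0|rd1|wr1
(3) want 1×BR +2rd +0wr — FU → AL1|MU0|ME1|BR0|rd1|wr1
(4) want 1×ALU +2rd +1wr — RD_PORT → AL1|MU0|ME1|BR0|rd1|wr1
(5) want 1×BR +2rd +0wr — FU → AL1|MU0|ME1|BR0|rd1|wr1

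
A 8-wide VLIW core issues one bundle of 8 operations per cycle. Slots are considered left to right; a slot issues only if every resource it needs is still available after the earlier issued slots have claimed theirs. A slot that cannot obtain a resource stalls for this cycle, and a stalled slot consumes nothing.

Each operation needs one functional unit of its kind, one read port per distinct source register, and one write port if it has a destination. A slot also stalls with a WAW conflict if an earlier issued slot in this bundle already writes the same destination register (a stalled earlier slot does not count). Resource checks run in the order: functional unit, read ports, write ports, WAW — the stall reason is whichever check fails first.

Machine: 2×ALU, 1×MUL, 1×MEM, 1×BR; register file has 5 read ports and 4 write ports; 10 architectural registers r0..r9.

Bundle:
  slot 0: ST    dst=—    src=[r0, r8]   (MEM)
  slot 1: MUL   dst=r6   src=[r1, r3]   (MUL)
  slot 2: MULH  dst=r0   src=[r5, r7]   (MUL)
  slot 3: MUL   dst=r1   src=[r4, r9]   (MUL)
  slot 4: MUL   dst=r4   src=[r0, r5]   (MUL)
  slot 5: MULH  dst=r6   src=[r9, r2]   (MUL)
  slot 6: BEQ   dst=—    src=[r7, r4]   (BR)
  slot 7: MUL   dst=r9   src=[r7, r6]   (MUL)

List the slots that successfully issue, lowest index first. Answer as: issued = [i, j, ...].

#0 MEM src=r0,r8 dispatched  <A:2 Mu:1 Ld:0 B:1 rd:3 wr:4>
#1 MUL src=r1,r3 dispatched  <A:2 Mu:0 Ld:0 B:1 rd:1 wr:3>
#2 MUL src=r5,r7 held:FU  <A:2 Mu:0 Ld:0 B:1 rd:1 wr:3>
#3 MUL src=r4,r9 held:FU  <A:2 Mu:0 Ld:0 B:1 rd:1 wr:3>
#4 MUL src=r0,r5 held:FU  <A:2 Mu:0 Ld:0 B:1 rd:1 wr:3>
#5 MUL src=r9,r2 held:FU  <A:2 Mu:0 Ld:0 B:1 rd:1 wr:3>
#6 BR src=r7,r4 held:RD_PORT  <A:2 Mu:0 Ld:0 B:1 rd:1 wr:3>
#7 MUL src=r7,r6 held:FU  <A:2 Mu:0 Ld:0 B:1 rd:1 wr:3>

issued = [0, 1]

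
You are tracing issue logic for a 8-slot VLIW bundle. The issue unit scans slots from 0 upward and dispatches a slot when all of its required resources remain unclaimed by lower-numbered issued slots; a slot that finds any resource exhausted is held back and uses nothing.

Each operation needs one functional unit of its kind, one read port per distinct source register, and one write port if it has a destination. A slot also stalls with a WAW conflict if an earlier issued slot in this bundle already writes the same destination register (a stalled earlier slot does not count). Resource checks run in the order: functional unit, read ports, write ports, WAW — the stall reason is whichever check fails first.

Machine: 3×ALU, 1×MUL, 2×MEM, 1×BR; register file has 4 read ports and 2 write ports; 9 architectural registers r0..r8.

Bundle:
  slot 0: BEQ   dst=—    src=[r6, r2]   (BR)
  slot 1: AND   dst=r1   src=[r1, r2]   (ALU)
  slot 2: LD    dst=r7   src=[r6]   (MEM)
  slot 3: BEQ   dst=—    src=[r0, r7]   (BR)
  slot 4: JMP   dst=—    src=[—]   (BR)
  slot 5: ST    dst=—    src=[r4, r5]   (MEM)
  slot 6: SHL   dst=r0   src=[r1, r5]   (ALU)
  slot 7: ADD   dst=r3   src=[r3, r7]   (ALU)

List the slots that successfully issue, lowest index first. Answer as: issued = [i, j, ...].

issued = [0, 1]

(0) want 1×BR +2rd +0wr — yes → AL3|MU1|ME2|BR0|rd2|wr2
(1) want 1×ALU +2rd +1wr — yes → AL2|MU1|ME2|BR0|rd0|wr1
(2) want 1×MEM +1rd +1wr — RD_PORT → AL2|MU1|ME2|BR0|rd0|wr1
(3) want 1×BR +2rd +0wr — FU → AL2|MU1|ME2|BR0|rd0|wr1
(4) want 1×BR +0rd +0wr — FU → AL2|MU1|ME2|BR0|rd0|wr1
(5) want 1×MEM +2rd +0wr — RD_PORT → AL2|MU1|ME2|BR0|rd0|wr1
(6) want 1×ALU +2rd +1wr — RD_PORT → AL2|MU1|ME2|BR0|rd0|wr1
(7) want 1×ALU +2rd +1wr — RD_PORT → AL2|MU1|ME2|BR0|rd0|wr1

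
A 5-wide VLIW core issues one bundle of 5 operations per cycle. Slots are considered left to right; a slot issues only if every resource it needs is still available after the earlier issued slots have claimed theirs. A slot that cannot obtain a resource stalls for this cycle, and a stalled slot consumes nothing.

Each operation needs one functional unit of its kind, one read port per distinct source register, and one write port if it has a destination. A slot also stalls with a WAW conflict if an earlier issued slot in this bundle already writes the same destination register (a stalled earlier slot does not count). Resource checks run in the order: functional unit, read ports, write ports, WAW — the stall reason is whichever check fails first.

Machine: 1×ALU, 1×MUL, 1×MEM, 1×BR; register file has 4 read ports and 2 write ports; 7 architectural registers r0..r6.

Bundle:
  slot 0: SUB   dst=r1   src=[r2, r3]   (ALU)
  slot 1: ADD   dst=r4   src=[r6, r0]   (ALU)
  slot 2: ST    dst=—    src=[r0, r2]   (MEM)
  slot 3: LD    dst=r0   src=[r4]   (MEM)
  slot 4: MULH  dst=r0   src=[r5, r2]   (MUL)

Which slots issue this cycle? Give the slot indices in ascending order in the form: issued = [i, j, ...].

issued = [0, 2]

#0 ALU src=r2,r3 dispatched  <A:0 Mu:1 Ld:1 B:1 rd:2 wr:1>
#1 ALU src=r6,r0 held:FU  <A:0 Mu:1 Ld:1 B:1 rd:2 wr:1>
#2 MEM src=r0,r2 dispatched  <A:0 Mu:1 Ld:0 B:1 rd:0 wr:1>
#3 MEM src=r4 held:FU  <A:0 Mu:1 Ld:0 B:1 rd:0 wr:1>
#4 MUL src=r5,r2 held:RD_PORT  <A:0 Mu:1 Ld:0 B:1 rd:0 wr:1>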